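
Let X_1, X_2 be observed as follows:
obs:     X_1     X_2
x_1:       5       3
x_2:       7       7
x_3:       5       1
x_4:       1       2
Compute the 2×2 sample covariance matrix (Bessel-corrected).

Step 1 — column means:
  mean(X_1) = (5 + 7 + 5 + 1) / 4 = 18/4 = 4.5
  mean(X_2) = (3 + 7 + 1 + 2) / 4 = 13/4 = 3.25

Step 2 — sample covariance S[i,j] = (1/(n-1)) · Σ_k (x_{k,i} - mean_i) · (x_{k,j} - mean_j), with n-1 = 3.
  S[X_1,X_1] = ((0.5)·(0.5) + (2.5)·(2.5) + (0.5)·(0.5) + (-3.5)·(-3.5)) / 3 = 19/3 = 6.3333
  S[X_1,X_2] = ((0.5)·(-0.25) + (2.5)·(3.75) + (0.5)·(-2.25) + (-3.5)·(-1.25)) / 3 = 12.5/3 = 4.1667
  S[X_2,X_2] = ((-0.25)·(-0.25) + (3.75)·(3.75) + (-2.25)·(-2.25) + (-1.25)·(-1.25)) / 3 = 20.75/3 = 6.9167

S is symmetric (S[j,i] = S[i,j]). Assembling:

S = [[6.3333, 4.1667],
 [4.1667, 6.9167]]


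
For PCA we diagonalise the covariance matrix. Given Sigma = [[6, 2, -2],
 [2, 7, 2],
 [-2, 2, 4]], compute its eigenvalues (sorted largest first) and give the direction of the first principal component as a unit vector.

Step 1 — characteristic polynomial p(λ) = det(λI - Sigma) = λ³ - tr·λ² + c_1·λ - det, where tr = trace, c_1 = sum of the principal 2×2 minors, det = det(Sigma):
  tr = 6 + 7 + 4 = 17,
  c_1 = (6·7 - (2)²) + (6·4 - (-2)²) + (7·4 - (2)²) = 38 + 20 + 24 = 82,
  det = 6·(7·4 - (2)²) - (2)·((2)·4 - (2)·(-2)) + (-2)·((2)·(2) - 7·(-2)) = 6·(24) - (2)·(12) + (-2)·(18) = 84.
  So p(λ) = λ³ - 17λ² + 82λ - 84.
Step 2 — look for an integer root (rational root theorem: any rational root is an integer divisor of 84). Testing λ = 7:
  p(7) = 343 - 833 + 574 - 84 = 0  ✓
  Dividing out (λ - 7): p(λ) = (λ - 7)(λ² - 10λ + 12).
Step 3 — remaining eigenvalues from the quadratic λ² - 10λ + 12 = 0:
  Δ = 10² - 4·12 = 100 - 48 = 52,  λ = (10 ± √52)/2 = (10 ± 7.2111)/2 ≈ 8.6056 or 1.3944.
  Sorted: λ_1 = 8.6056,  λ_2 = 7,  λ_3 = 1.3944  (check: sum = 17 = tr ✓).

Step 4 — unit eigenvector for λ_1 ≈ 8.6056: v spans the null space of (Sigma - λ_1 I), whose rows are
  r_1 = (-2.6056, 2, -2),  r_2 = (2, -1.6056, 2),  r_3 = (-2, 2, -4.6056).
  v is orthogonal to every row, so take v ∝ r_1 × r_2 = ((2)·(2) - (-2)·(-1.6056), (-2)·(2) - (-2.6056)·(2), (-2.6056)·(-1.6056) - (2)·(2)) ≈ (0.7889, 1.2111, 0.1833).
  Let u = (0.7889, 1.2111, 0.1833).
  ||u|| = √((0.7889)² + (1.2111)² + (0.1833)²) = √(2.1227) ≈ 1.457,  v_1 = u/||u|| ≈ (0.5415, 0.8313, 0.1258) (||v_1|| = 1).

λ_1 = 8.6056,  λ_2 = 7,  λ_3 = 1.3944;  v_1 ≈ (0.5415, 0.8313, 0.1258)


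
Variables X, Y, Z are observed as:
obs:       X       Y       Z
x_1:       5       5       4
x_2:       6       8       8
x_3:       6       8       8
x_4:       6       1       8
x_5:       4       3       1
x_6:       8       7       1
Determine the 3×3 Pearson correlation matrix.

Step 1 — column means:
  mean(X) = (5 + 6 + 6 + 6 + 4 + 8) / 6 = 35/6 = 5.8333
  mean(Y) = (5 + 8 + 8 + 1 + 3 + 7) / 6 = 32/6 = 5.3333
  mean(Z) = (4 + 8 + 8 + 8 + 1 + 1) / 6 = 30/6 = 5

Step 2 — sample variances and covariances s[i,j] = (1/(n-1)) · Σ_k (x_{k,i} - mean_i) · (x_{k,j} - mean_j), with n-1 = 5:
  s[X,X] = ((-0.8333)·(-0.8333) + (0.1667)·(0.1667) + (0.1667)·(0.1667) + (0.1667)·(0.1667) + (-1.8333)·(-1.8333) + (2.1667)·(2.1667)) / 5 = 8.8333/5 = 1.7667
  s[X,Y] = ((-0.8333)·(-0.3333) + (0.1667)·(2.6667) + (0.1667)·(2.6667) + (0.1667)·(-4.3333) + (-1.8333)·(-2.3333) + (2.1667)·(1.6667)) / 5 = 8.3333/5 = 1.6667
  s[X,Z] = ((-0.8333)·(-1) + (0.1667)·(3) + (0.1667)·(3) + (0.1667)·(3) + (-1.8333)·(-4) + (2.1667)·(-4)) / 5 = 1/5 = 0.2
  s[Y,Y] = ((-0.3333)·(-0.3333) + (2.6667)·(2.6667) + (2.6667)·(2.6667) + (-4.3333)·(-4.3333) + (-2.3333)·(-2.3333) + (1.6667)·(1.6667)) / 5 = 41.3333/5 = 8.2667
  s[Y,Z] = ((-0.3333)·(-1) + (2.6667)·(3) + (2.6667)·(3) + (-4.3333)·(3) + (-2.3333)·(-4) + (1.6667)·(-4)) / 5 = 6/5 = 1.2
  s[Z,Z] = ((-1)·(-1) + (3)·(3) + (3)·(3) + (3)·(3) + (-4)·(-4) + (-4)·(-4)) / 5 = 60/5 = 12
  Sample standard deviations s_i = √(s[i,i]):
  s(X) = √(1.7667) = 1.3292
  s(Y) = √(8.2667) = 2.8752
  s(Z) = √(12) = 3.4641

Step 3 — r_{ij} = s_{ij} / (s_i · s_j):
  r[X,X] = 1 (diagonal).
  r[X,Y] = 1.6667 / (1.3292 · 2.8752) = 1.6667 / 3.8216 = 0.4361
  r[X,Z] = 0.2 / (1.3292 · 3.4641) = 0.2 / 4.6043 = 0.0434
  r[Y,Y] = 1 (diagonal).
  r[Y,Z] = 1.2 / (2.8752 · 3.4641) = 1.2 / 9.9599 = 0.1205
  r[Z,Z] = 1 (diagonal).

R is symmetric with unit diagonal. Assembling:

R = [[1, 0.4361, 0.0434],
 [0.4361, 1, 0.1205],
 [0.0434, 0.1205, 1]]


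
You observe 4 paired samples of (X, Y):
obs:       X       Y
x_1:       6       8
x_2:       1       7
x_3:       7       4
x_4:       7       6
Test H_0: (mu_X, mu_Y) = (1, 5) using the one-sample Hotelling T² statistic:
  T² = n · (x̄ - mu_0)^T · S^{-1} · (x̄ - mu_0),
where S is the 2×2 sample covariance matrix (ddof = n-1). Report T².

Step 1 — sample mean vector:
  mean(X) = (6 + 1 + 7 + 7) / 4 = 21/4 = 5.25
  mean(Y) = (8 + 7 + 4 + 6) / 4 = 25/4 = 6.25
  x̄ = (5.25, 6.25),  deviation x̄ - mu_0 = (5.25, 6.25) - (1, 5) = (4.25, 1.25).

Step 2 — sample covariance matrix, S[i,j] = (1/(n-1)) · Σ_k (x_{k,i} - mean_i) · (x_{k,j} - mean_j), divisor n-1 = 3:
  S[X,X] = ((0.75)·(0.75) + (-4.25)·(-4.25) + (1.75)·(1.75) + (1.75)·(1.75)) / 3 = 24.75/3 = 8.25
  S[X,Y] = ((0.75)·(1.75) + (-4.25)·(0.75) + (1.75)·(-2.25) + (1.75)·(-0.25)) / 3 = -6.25/3 = -2.0833
  S[Y,Y] = ((1.75)·(1.75) + (0.75)·(0.75) + (-2.25)·(-2.25) + (-0.25)·(-0.25)) / 3 = 8.75/3 = 2.9167
  S = [[8.25, -2.0833],
 [-2.0833, 2.9167]].

Step 3 — invert S. det(S) = 8.25·2.9167 - (-2.0833)² = 19.7222.
  S^{-1} = (1/det) · [[d, -b], [-b, a]] = [[0.1479, 0.1056],
 [0.1056, 0.4183]].

Step 4 — quadratic form (x̄ - mu_0)^T · S^{-1} · (x̄ - mu_0):
  S^{-1} · (x̄ - mu_0) = (0.7606, 0.9718),
  (x̄ - mu_0)^T · [...] = (4.25)·(0.7606) + (1.25)·(0.9718) = 4.4472.

Step 5 — scale by n: T² = 4 · 4.4472 = 17.7887.

T² ≈ 17.7887


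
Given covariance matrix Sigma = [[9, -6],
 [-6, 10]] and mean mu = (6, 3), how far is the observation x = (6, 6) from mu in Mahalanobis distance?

Step 1 — centre the observation: (x - mu) = (0, 3).

Step 2 — invert Sigma. det(Sigma) = 9·10 - (-6)² = 54.
  Sigma^{-1} = (1/det) · [[d, -b], [-b, a]] = [[0.1852, 0.1111],
 [0.1111, 0.1667]].

Step 3 — form the quadratic (x - mu)^T · Sigma^{-1} · (x - mu):
  Sigma^{-1} · (x - mu) = (0.3333, 0.5).
  (x - mu)^T · [Sigma^{-1} · (x - mu)] = (0)·(0.3333) + (3)·(0.5) = 1.5.

Step 4 — take square root: d = √(1.5) ≈ 1.2247.

d(x, mu) = √(1.5) ≈ 1.2247


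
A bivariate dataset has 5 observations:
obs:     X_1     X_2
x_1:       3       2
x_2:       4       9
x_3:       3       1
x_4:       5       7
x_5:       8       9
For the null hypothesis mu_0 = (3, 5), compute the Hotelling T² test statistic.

Step 1 — sample mean vector:
  mean(X_1) = (3 + 4 + 3 + 5 + 8) / 5 = 23/5 = 4.6
  mean(X_2) = (2 + 9 + 1 + 7 + 9) / 5 = 28/5 = 5.6
  x̄ = (4.6, 5.6),  deviation x̄ - mu_0 = (4.6, 5.6) - (3, 5) = (1.6, 0.6).

Step 2 — sample covariance matrix, S[i,j] = (1/(n-1)) · Σ_k (x_{k,i} - mean_i) · (x_{k,j} - mean_j), divisor n-1 = 4:
  S[X_1,X_1] = ((-1.6)·(-1.6) + (-0.6)·(-0.6) + (-1.6)·(-1.6) + (0.4)·(0.4) + (3.4)·(3.4)) / 4 = 17.2/4 = 4.3
  S[X_1,X_2] = ((-1.6)·(-3.6) + (-0.6)·(3.4) + (-1.6)·(-4.6) + (0.4)·(1.4) + (3.4)·(3.4)) / 4 = 23.2/4 = 5.8
  S[X_2,X_2] = ((-3.6)·(-3.6) + (3.4)·(3.4) + (-4.6)·(-4.6) + (1.4)·(1.4) + (3.4)·(3.4)) / 4 = 59.2/4 = 14.8
  S = [[4.3, 5.8],
 [5.8, 14.8]].

Step 3 — invert S. det(S) = 4.3·14.8 - (5.8)² = 30.
  S^{-1} = (1/det) · [[d, -b], [-b, a]] = [[0.4933, -0.1933],
 [-0.1933, 0.1433]].

Step 4 — quadratic form (x̄ - mu_0)^T · S^{-1} · (x̄ - mu_0):
  S^{-1} · (x̄ - mu_0) = (0.6733, -0.2233),
  (x̄ - mu_0)^T · [...] = (1.6)·(0.6733) + (0.6)·(-0.2233) = 0.9433.

Step 5 — scale by n: T² = 5 · 0.9433 = 4.7167.

T² ≈ 4.7167


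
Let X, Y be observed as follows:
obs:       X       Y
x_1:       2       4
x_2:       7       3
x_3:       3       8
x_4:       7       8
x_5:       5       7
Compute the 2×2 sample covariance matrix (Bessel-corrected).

Step 1 — column means:
  mean(X) = (2 + 7 + 3 + 7 + 5) / 5 = 24/5 = 4.8
  mean(Y) = (4 + 3 + 8 + 8 + 7) / 5 = 30/5 = 6

Step 2 — sample covariance S[i,j] = (1/(n-1)) · Σ_k (x_{k,i} - mean_i) · (x_{k,j} - mean_j), with n-1 = 4.
  S[X,X] = ((-2.8)·(-2.8) + (2.2)·(2.2) + (-1.8)·(-1.8) + (2.2)·(2.2) + (0.2)·(0.2)) / 4 = 20.8/4 = 5.2
  S[X,Y] = ((-2.8)·(-2) + (2.2)·(-3) + (-1.8)·(2) + (2.2)·(2) + (0.2)·(1)) / 4 = 0/4 = 0
  S[Y,Y] = ((-2)·(-2) + (-3)·(-3) + (2)·(2) + (2)·(2) + (1)·(1)) / 4 = 22/4 = 5.5

S is symmetric (S[j,i] = S[i,j]). Assembling:

S = [[5.2, 0],
 [0, 5.5]]


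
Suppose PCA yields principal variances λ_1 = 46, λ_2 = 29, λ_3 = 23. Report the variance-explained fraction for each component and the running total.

Step 1 — total variance = trace(Sigma) = Σ λ_i = 46 + 29 + 23 = 98.

Step 2 — fraction explained by component i = λ_i / Σ λ:
  PC1: 46/98 = 0.4694
  PC2: 29/98 = 0.2959
  PC3: 23/98 = 0.2347

Step 3 — cumulative fraction after k components = (λ_1 + ... + λ_k) / Σ λ:
  k = 1: 46/98 = 0.4694
  k = 2: (46 + 29)/98 = 75/98 = 0.7653
  k = 3: (46 + 29 + 23)/98 = 98/98 = 1

Summary (fraction, with percent):

explained: PC1 0.4694 (46.94%), PC2 0.2959 (29.59%), PC3 0.2347 (23.47%);  cumulative: 0.4694, 0.7653, 1


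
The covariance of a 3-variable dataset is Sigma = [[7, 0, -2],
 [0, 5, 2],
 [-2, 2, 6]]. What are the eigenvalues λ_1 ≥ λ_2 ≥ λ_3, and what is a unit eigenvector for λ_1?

Step 1 — characteristic polynomial p(λ) = det(λI - Sigma) = λ³ - tr·λ² + c_1·λ - det, where tr = trace, c_1 = sum of the principal 2×2 minors, det = det(Sigma):
  tr = 7 + 5 + 6 = 18,
  c_1 = (7·5 - (0)²) + (7·6 - (-2)²) + (5·6 - (2)²) = 35 + 38 + 26 = 99,
  det = 7·(5·6 - (2)²) - (0)·((0)·6 - (2)·(-2)) + (-2)·((0)·(2) - 5·(-2)) = 7·(26) - (0)·(4) + (-2)·(10) = 162.
  So p(λ) = λ³ - 18λ² + 99λ - 162.
Step 2 — look for an integer root (rational root theorem: any rational root is an integer divisor of 162). Testing λ = 3:
  p(3) = 27 - 162 + 297 - 162 = 0  ✓
  Dividing out (λ - 3): p(λ) = (λ - 3)(λ² - 15λ + 54).
Step 3 — remaining eigenvalues from the quadratic λ² - 15λ + 54 = 0:
  Δ = 15² - 4·54 = 225 - 216 = 9,  λ = (15 ± √9)/2 = (15 ± 3)/2 = 9 or 6.
  Sorted: λ_1 = 9,  λ_2 = 6,  λ_3 = 3  (check: sum = 18 = tr ✓).

Step 4 — unit eigenvector for λ_1 = 9: v spans the null space of (Sigma - λ_1 I), whose rows are
  r_1 = (-2, 0, -2),  r_2 = (0, -4, 2),  r_3 = (-2, 2, -3).
  v is orthogonal to every row, so take v ∝ r_1 × r_2 = ((0)·(2) - (-2)·(-4), (-2)·(0) - (-2)·(2), (-2)·(-4) - (0)·(0)) = (-8, 4, 8).
  Rescale (divide by 4; multiply by -1 so the first nonzero entry is positive): u = (2, -1, -2).
  ||u|| = √((2)² + (-1)² + (-2)²) = √(9) = 3,  v_1 = u/||u|| ≈ (0.6667, -0.3333, -0.6667) (||v_1|| = 1).

λ_1 = 9,  λ_2 = 6,  λ_3 = 3;  v_1 ≈ (0.6667, -0.3333, -0.6667)


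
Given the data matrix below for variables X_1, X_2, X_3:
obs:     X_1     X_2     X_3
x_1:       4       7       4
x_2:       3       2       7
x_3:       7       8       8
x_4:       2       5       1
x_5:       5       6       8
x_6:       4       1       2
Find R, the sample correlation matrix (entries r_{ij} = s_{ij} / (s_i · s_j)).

Step 1 — column means:
  mean(X_1) = (4 + 3 + 7 + 2 + 5 + 4) / 6 = 25/6 = 4.1667
  mean(X_2) = (7 + 2 + 8 + 5 + 6 + 1) / 6 = 29/6 = 4.8333
  mean(X_3) = (4 + 7 + 8 + 1 + 8 + 2) / 6 = 30/6 = 5

Step 2 — sample variances and covariances s[i,j] = (1/(n-1)) · Σ_k (x_{k,i} - mean_i) · (x_{k,j} - mean_j), with n-1 = 5:
  s[X_1,X_1] = ((-0.1667)·(-0.1667) + (-1.1667)·(-1.1667) + (2.8333)·(2.8333) + (-2.1667)·(-2.1667) + (0.8333)·(0.8333) + (-0.1667)·(-0.1667)) / 5 = 14.8333/5 = 2.9667
  s[X_1,X_2] = ((-0.1667)·(2.1667) + (-1.1667)·(-2.8333) + (2.8333)·(3.1667) + (-2.1667)·(0.1667) + (0.8333)·(1.1667) + (-0.1667)·(-3.8333)) / 5 = 13.1667/5 = 2.6333
  s[X_1,X_3] = ((-0.1667)·(-1) + (-1.1667)·(2) + (2.8333)·(3) + (-2.1667)·(-4) + (0.8333)·(3) + (-0.1667)·(-3)) / 5 = 18/5 = 3.6
  s[X_2,X_2] = ((2.1667)·(2.1667) + (-2.8333)·(-2.8333) + (3.1667)·(3.1667) + (0.1667)·(0.1667) + (1.1667)·(1.1667) + (-3.8333)·(-3.8333)) / 5 = 38.8333/5 = 7.7667
  s[X_2,X_3] = ((2.1667)·(-1) + (-2.8333)·(2) + (3.1667)·(3) + (0.1667)·(-4) + (1.1667)·(3) + (-3.8333)·(-3)) / 5 = 16/5 = 3.2
  s[X_3,X_3] = ((-1)·(-1) + (2)·(2) + (3)·(3) + (-4)·(-4) + (3)·(3) + (-3)·(-3)) / 5 = 48/5 = 9.6
  Sample standard deviations s_i = √(s[i,i]):
  s(X_1) = √(2.9667) = 1.7224
  s(X_2) = √(7.7667) = 2.7869
  s(X_3) = √(9.6) = 3.0984

Step 3 — r_{ij} = s_{ij} / (s_i · s_j):
  r[X_1,X_1] = 1 (diagonal).
  r[X_1,X_2] = 2.6333 / (1.7224 · 2.7869) = 2.6333 / 4.8001 = 0.5486
  r[X_1,X_3] = 3.6 / (1.7224 · 3.0984) = 3.6 / 5.3367 = 0.6746
  r[X_2,X_2] = 1 (diagonal).
  r[X_2,X_3] = 3.2 / (2.7869 · 3.0984) = 3.2 / 8.6348 = 0.3706
  r[X_3,X_3] = 1 (diagonal).

R is symmetric with unit diagonal. Assembling:

R = [[1, 0.5486, 0.6746],
 [0.5486, 1, 0.3706],
 [0.6746, 0.3706, 1]]


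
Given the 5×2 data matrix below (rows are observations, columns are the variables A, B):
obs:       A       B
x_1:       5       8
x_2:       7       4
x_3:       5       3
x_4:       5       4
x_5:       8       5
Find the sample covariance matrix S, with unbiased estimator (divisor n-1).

Step 1 — column means:
  mean(A) = (5 + 7 + 5 + 5 + 8) / 5 = 30/5 = 6
  mean(B) = (8 + 4 + 3 + 4 + 5) / 5 = 24/5 = 4.8

Step 2 — sample covariance S[i,j] = (1/(n-1)) · Σ_k (x_{k,i} - mean_i) · (x_{k,j} - mean_j), with n-1 = 4.
  S[A,A] = ((-1)·(-1) + (1)·(1) + (-1)·(-1) + (-1)·(-1) + (2)·(2)) / 4 = 8/4 = 2
  S[A,B] = ((-1)·(3.2) + (1)·(-0.8) + (-1)·(-1.8) + (-1)·(-0.8) + (2)·(0.2)) / 4 = -1/4 = -0.25
  S[B,B] = ((3.2)·(3.2) + (-0.8)·(-0.8) + (-1.8)·(-1.8) + (-0.8)·(-0.8) + (0.2)·(0.2)) / 4 = 14.8/4 = 3.7

S is symmetric (S[j,i] = S[i,j]). Assembling:

S = [[2, -0.25],
 [-0.25, 3.7]]


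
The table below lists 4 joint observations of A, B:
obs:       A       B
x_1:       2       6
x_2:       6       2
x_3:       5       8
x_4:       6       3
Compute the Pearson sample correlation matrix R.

Step 1 — column means:
  mean(A) = (2 + 6 + 5 + 6) / 4 = 19/4 = 4.75
  mean(B) = (6 + 2 + 8 + 3) / 4 = 19/4 = 4.75

Step 2 — sample variances and covariances s[i,j] = (1/(n-1)) · Σ_k (x_{k,i} - mean_i) · (x_{k,j} - mean_j), with n-1 = 3:
  s[A,A] = ((-2.75)·(-2.75) + (1.25)·(1.25) + (0.25)·(0.25) + (1.25)·(1.25)) / 3 = 10.75/3 = 3.5833
  s[A,B] = ((-2.75)·(1.25) + (1.25)·(-2.75) + (0.25)·(3.25) + (1.25)·(-1.75)) / 3 = -8.25/3 = -2.75
  s[B,B] = ((1.25)·(1.25) + (-2.75)·(-2.75) + (3.25)·(3.25) + (-1.75)·(-1.75)) / 3 = 22.75/3 = 7.5833
  Sample standard deviations s_i = √(s[i,i]):
  s(A) = √(3.5833) = 1.893
  s(B) = √(7.5833) = 2.7538

Step 3 — r_{ij} = s_{ij} / (s_i · s_j):
  r[A,A] = 1 (diagonal).
  r[A,B] = -2.75 / (1.893 · 2.7538) = -2.75 / 5.2128 = -0.5275
  r[B,B] = 1 (diagonal).

R is symmetric with unit diagonal. Assembling:

R = [[1, -0.5275],
 [-0.5275, 1]]


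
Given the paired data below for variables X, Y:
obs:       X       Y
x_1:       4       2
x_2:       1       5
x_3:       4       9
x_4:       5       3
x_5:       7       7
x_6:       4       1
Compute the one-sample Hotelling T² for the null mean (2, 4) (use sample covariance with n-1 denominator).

Step 1 — sample mean vector:
  mean(X) = (4 + 1 + 4 + 5 + 7 + 4) / 6 = 25/6 = 4.1667
  mean(Y) = (2 + 5 + 9 + 3 + 7 + 1) / 6 = 27/6 = 4.5
  x̄ = (4.1667, 4.5),  deviation x̄ - mu_0 = (4.1667, 4.5) - (2, 4) = (2.1667, 0.5).

Step 2 — sample covariance matrix, S[i,j] = (1/(n-1)) · Σ_k (x_{k,i} - mean_i) · (x_{k,j} - mean_j), divisor n-1 = 5:
  S[X,X] = ((-0.1667)·(-0.1667) + (-3.1667)·(-3.1667) + (-0.1667)·(-0.1667) + (0.8333)·(0.8333) + (2.8333)·(2.8333) + (-0.1667)·(-0.1667)) / 5 = 18.8333/5 = 3.7667
  S[X,Y] = ((-0.1667)·(-2.5) + (-3.1667)·(0.5) + (-0.1667)·(4.5) + (0.8333)·(-1.5) + (2.8333)·(2.5) + (-0.1667)·(-3.5)) / 5 = 4.5/5 = 0.9
  S[Y,Y] = ((-2.5)·(-2.5) + (0.5)·(0.5) + (4.5)·(4.5) + (-1.5)·(-1.5) + (2.5)·(2.5) + (-3.5)·(-3.5)) / 5 = 47.5/5 = 9.5
  S = [[3.7667, 0.9],
 [0.9, 9.5]].

Step 3 — invert S. det(S) = 3.7667·9.5 - (0.9)² = 34.9733.
  S^{-1} = (1/det) · [[d, -b], [-b, a]] = [[0.2716, -0.0257],
 [-0.0257, 0.1077]].

Step 4 — quadratic form (x̄ - mu_0)^T · S^{-1} · (x̄ - mu_0):
  S^{-1} · (x̄ - mu_0) = (0.5757, -0.0019),
  (x̄ - mu_0)^T · [...] = (2.1667)·(0.5757) + (0.5)·(-0.0019) = 1.2463.

Step 5 — scale by n: T² = 6 · 1.2463 = 7.4781.

T² ≈ 7.4781


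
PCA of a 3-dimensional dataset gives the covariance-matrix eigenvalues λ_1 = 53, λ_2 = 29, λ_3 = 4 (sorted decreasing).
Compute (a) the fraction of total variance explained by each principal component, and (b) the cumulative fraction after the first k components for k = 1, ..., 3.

Step 1 — total variance = trace(Sigma) = Σ λ_i = 53 + 29 + 4 = 86.

Step 2 — fraction explained by component i = λ_i / Σ λ:
  PC1: 53/86 = 0.6163
  PC2: 29/86 = 0.3372
  PC3: 4/86 = 0.0465

Step 3 — cumulative fraction after k components = (λ_1 + ... + λ_k) / Σ λ:
  k = 1: 53/86 = 0.6163
  k = 2: (53 + 29)/86 = 82/86 = 0.9535
  k = 3: (53 + 29 + 4)/86 = 86/86 = 1

Summary (fraction, with percent):

explained: PC1 0.6163 (61.63%), PC2 0.3372 (33.72%), PC3 0.0465 (4.65%);  cumulative: 0.6163, 0.9535, 1


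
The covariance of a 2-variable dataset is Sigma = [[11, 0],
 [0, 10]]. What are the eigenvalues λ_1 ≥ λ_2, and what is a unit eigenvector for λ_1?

Step 1 — characteristic polynomial of 2×2 Sigma:
  det(Sigma - λI) = λ² - trace · λ + det = 0.
  trace = 11 + 10 = 21, det = 11·10 - (0)² = 110.
Step 2 — discriminant:
  Δ = trace² - 4·det = 441 - 440 = 1.
Step 3 — eigenvalues:
  λ = (trace ± √Δ)/2 = (21 ± 1)/2,
  λ_1 = 11,  λ_2 = 10.

Step 4 — unit eigenvector for λ_1: Sigma is diagonal, so its eigenvectors are the coordinate axes. λ_1 = 11 is the diagonal entry on the first coordinate axis, hence
  v_1 = (1, 0) (||v_1|| = 1).

λ_1 = 11,  λ_2 = 10;  v_1 ≈ (1, 0)


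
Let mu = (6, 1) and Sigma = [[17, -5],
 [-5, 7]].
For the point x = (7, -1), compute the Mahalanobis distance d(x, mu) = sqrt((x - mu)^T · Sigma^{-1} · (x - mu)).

Step 1 — centre the observation: (x - mu) = (1, -2).

Step 2 — invert Sigma. det(Sigma) = 17·7 - (-5)² = 94.
  Sigma^{-1} = (1/det) · [[d, -b], [-b, a]] = [[0.0745, 0.0532],
 [0.0532, 0.1809]].

Step 3 — form the quadratic (x - mu)^T · Sigma^{-1} · (x - mu):
  Sigma^{-1} · (x - mu) = (-0.0319, -0.3085).
  (x - mu)^T · [Sigma^{-1} · (x - mu)] = (1)·(-0.0319) + (-2)·(-0.3085) = 0.5851.

Step 4 — take square root: d = √(0.5851) ≈ 0.7649.

d(x, mu) = √(0.5851) ≈ 0.7649


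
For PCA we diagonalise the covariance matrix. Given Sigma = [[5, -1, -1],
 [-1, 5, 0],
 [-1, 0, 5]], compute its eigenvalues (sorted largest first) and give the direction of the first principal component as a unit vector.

Step 1 — characteristic polynomial p(λ) = det(λI - Sigma) = λ³ - tr·λ² + c_1·λ - det, where tr = trace, c_1 = sum of the principal 2×2 minors, det = det(Sigma):
  tr = 5 + 5 + 5 = 15,
  c_1 = (5·5 - (-1)²) + (5·5 - (-1)²) + (5·5 - (0)²) = 24 + 24 + 25 = 73,
  det = 5·(5·5 - (0)²) - (-1)·((-1)·5 - (0)·(-1)) + (-1)·((-1)·(0) - 5·(-1)) = 5·(25) - (-1)·(-5) + (-1)·(5) = 115.
  So p(λ) = λ³ - 15λ² + 73λ - 115.
Step 2 — look for an integer root (rational root theorem: any rational root is an integer divisor of 115). Testing λ = 5:
  p(5) = 125 - 375 + 365 - 115 = 0  ✓
  Dividing out (λ - 5): p(λ) = (λ - 5)(λ² - 10λ + 23).
Step 3 — remaining eigenvalues from the quadratic λ² - 10λ + 23 = 0:
  Δ = 10² - 4·23 = 100 - 92 = 8,  λ = (10 ± √8)/2 = (10 ± 2.8284)/2 ≈ 6.4142 or 3.5858.
  Sorted: λ_1 = 6.4142,  λ_2 = 5,  λ_3 = 3.5858  (check: sum = 15 = tr ✓).

Step 4 — unit eigenvector for λ_1 ≈ 6.4142: v spans the null space of (Sigma - λ_1 I), whose rows are
  r_1 = (-1.4142, -1, -1),  r_2 = (-1, -1.4142, 0),  r_3 = (-1, 0, -1.4142).
  v is orthogonal to every row, so take v ∝ r_1 × r_2 = ((-1)·(0) - (-1)·(-1.4142), (-1)·(-1) - (-1.4142)·(0), (-1.4142)·(-1.4142) - (-1)·(-1)) ≈ (-1.4142, 1, 1).
  Rescale (multiply by -1 so the first nonzero entry is positive): u = (1.4142, -1, -1).
  ||u|| = √((1.4142)² + (-1)² + (-1)²) = √(4) ≈ 2,  v_1 = u/||u|| ≈ (0.7071, -0.5, -0.5) (||v_1|| = 1).

λ_1 = 6.4142,  λ_2 = 5,  λ_3 = 3.5858;  v_1 ≈ (0.7071, -0.5, -0.5)


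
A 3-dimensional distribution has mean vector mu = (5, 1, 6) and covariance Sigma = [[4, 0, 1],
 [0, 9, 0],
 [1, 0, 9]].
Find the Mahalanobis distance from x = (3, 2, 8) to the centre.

Step 1 — centre the observation: (x - mu) = (-2, 1, 2).

Step 2 — invert Sigma (cofactor / det for 3×3, or solve directly):
  Sigma^{-1} = [[0.2571, 0, -0.0286],
 [0, 0.1111, 0],
 [-0.0286, 0, 0.1143]].

Step 3 — form the quadratic (x - mu)^T · Sigma^{-1} · (x - mu):
  Sigma^{-1} · (x - mu) = (-0.5714, 0.1111, 0.2857).
  (x - mu)^T · [Sigma^{-1} · (x - mu)] = (-2)·(-0.5714) + (1)·(0.1111) + (2)·(0.2857) = 1.8254.

Step 4 — take square root: d = √(1.8254) ≈ 1.3511.

d(x, mu) = √(1.8254) ≈ 1.3511


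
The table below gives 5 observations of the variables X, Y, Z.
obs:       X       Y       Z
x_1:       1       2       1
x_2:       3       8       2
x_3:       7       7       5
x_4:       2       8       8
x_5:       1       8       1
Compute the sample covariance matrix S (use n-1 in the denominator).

Step 1 — column means:
  mean(X) = (1 + 3 + 7 + 2 + 1) / 5 = 14/5 = 2.8
  mean(Y) = (2 + 8 + 7 + 8 + 8) / 5 = 33/5 = 6.6
  mean(Z) = (1 + 2 + 5 + 8 + 1) / 5 = 17/5 = 3.4

Step 2 — sample covariance S[i,j] = (1/(n-1)) · Σ_k (x_{k,i} - mean_i) · (x_{k,j} - mean_j), with n-1 = 4.
  S[X,X] = ((-1.8)·(-1.8) + (0.2)·(0.2) + (4.2)·(4.2) + (-0.8)·(-0.8) + (-1.8)·(-1.8)) / 4 = 24.8/4 = 6.2
  S[X,Y] = ((-1.8)·(-4.6) + (0.2)·(1.4) + (4.2)·(0.4) + (-0.8)·(1.4) + (-1.8)·(1.4)) / 4 = 6.6/4 = 1.65
  S[X,Z] = ((-1.8)·(-2.4) + (0.2)·(-1.4) + (4.2)·(1.6) + (-0.8)·(4.6) + (-1.8)·(-2.4)) / 4 = 11.4/4 = 2.85
  S[Y,Y] = ((-4.6)·(-4.6) + (1.4)·(1.4) + (0.4)·(0.4) + (1.4)·(1.4) + (1.4)·(1.4)) / 4 = 27.2/4 = 6.8
  S[Y,Z] = ((-4.6)·(-2.4) + (1.4)·(-1.4) + (0.4)·(1.6) + (1.4)·(4.6) + (1.4)·(-2.4)) / 4 = 12.8/4 = 3.2
  S[Z,Z] = ((-2.4)·(-2.4) + (-1.4)·(-1.4) + (1.6)·(1.6) + (4.6)·(4.6) + (-2.4)·(-2.4)) / 4 = 37.2/4 = 9.3

S is symmetric (S[j,i] = S[i,j]). Assembling:

S = [[6.2, 1.65, 2.85],
 [1.65, 6.8, 3.2],
 [2.85, 3.2, 9.3]]


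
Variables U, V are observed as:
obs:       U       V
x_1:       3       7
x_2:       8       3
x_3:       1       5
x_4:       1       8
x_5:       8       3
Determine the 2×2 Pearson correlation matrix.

Step 1 — column means:
  mean(U) = (3 + 8 + 1 + 1 + 8) / 5 = 21/5 = 4.2
  mean(V) = (7 + 3 + 5 + 8 + 3) / 5 = 26/5 = 5.2

Step 2 — sample variances and covariances s[i,j] = (1/(n-1)) · Σ_k (x_{k,i} - mean_i) · (x_{k,j} - mean_j), with n-1 = 4:
  s[U,U] = ((-1.2)·(-1.2) + (3.8)·(3.8) + (-3.2)·(-3.2) + (-3.2)·(-3.2) + (3.8)·(3.8)) / 4 = 50.8/4 = 12.7
  s[U,V] = ((-1.2)·(1.8) + (3.8)·(-2.2) + (-3.2)·(-0.2) + (-3.2)·(2.8) + (3.8)·(-2.2)) / 4 = -27.2/4 = -6.8
  s[V,V] = ((1.8)·(1.8) + (-2.2)·(-2.2) + (-0.2)·(-0.2) + (2.8)·(2.8) + (-2.2)·(-2.2)) / 4 = 20.8/4 = 5.2
  Sample standard deviations s_i = √(s[i,i]):
  s(U) = √(12.7) = 3.5637
  s(V) = √(5.2) = 2.2804

Step 3 — r_{ij} = s_{ij} / (s_i · s_j):
  r[U,U] = 1 (diagonal).
  r[U,V] = -6.8 / (3.5637 · 2.2804) = -6.8 / 8.1265 = -0.8368
  r[V,V] = 1 (diagonal).

R is symmetric with unit diagonal. Assembling:

R = [[1, -0.8368],
 [-0.8368, 1]]


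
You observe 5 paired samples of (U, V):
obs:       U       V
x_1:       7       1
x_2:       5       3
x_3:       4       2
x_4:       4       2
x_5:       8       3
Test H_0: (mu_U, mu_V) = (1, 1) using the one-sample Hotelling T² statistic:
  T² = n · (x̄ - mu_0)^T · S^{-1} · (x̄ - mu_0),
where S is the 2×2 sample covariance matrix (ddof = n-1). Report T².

Step 1 — sample mean vector:
  mean(U) = (7 + 5 + 4 + 4 + 8) / 5 = 28/5 = 5.6
  mean(V) = (1 + 3 + 2 + 2 + 3) / 5 = 11/5 = 2.2
  x̄ = (5.6, 2.2),  deviation x̄ - mu_0 = (5.6, 2.2) - (1, 1) = (4.6, 1.2).

Step 2 — sample covariance matrix, S[i,j] = (1/(n-1)) · Σ_k (x_{k,i} - mean_i) · (x_{k,j} - mean_j), divisor n-1 = 4:
  S[U,U] = ((1.4)·(1.4) + (-0.6)·(-0.6) + (-1.6)·(-1.6) + (-1.6)·(-1.6) + (2.4)·(2.4)) / 4 = 13.2/4 = 3.3
  S[U,V] = ((1.4)·(-1.2) + (-0.6)·(0.8) + (-1.6)·(-0.2) + (-1.6)·(-0.2) + (2.4)·(0.8)) / 4 = 0.4/4 = 0.1
  S[V,V] = ((-1.2)·(-1.2) + (0.8)·(0.8) + (-0.2)·(-0.2) + (-0.2)·(-0.2) + (0.8)·(0.8)) / 4 = 2.8/4 = 0.7
  S = [[3.3, 0.1],
 [0.1, 0.7]].

Step 3 — invert S. det(S) = 3.3·0.7 - (0.1)² = 2.3.
  S^{-1} = (1/det) · [[d, -b], [-b, a]] = [[0.3043, -0.0435],
 [-0.0435, 1.4348]].

Step 4 — quadratic form (x̄ - mu_0)^T · S^{-1} · (x̄ - mu_0):
  S^{-1} · (x̄ - mu_0) = (1.3478, 1.5217),
  (x̄ - mu_0)^T · [...] = (4.6)·(1.3478) + (1.2)·(1.5217) = 8.0261.

Step 5 — scale by n: T² = 5 · 8.0261 = 40.1304.

T² ≈ 40.1304


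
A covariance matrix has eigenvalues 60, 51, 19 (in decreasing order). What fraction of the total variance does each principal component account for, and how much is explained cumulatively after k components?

Step 1 — total variance = trace(Sigma) = Σ λ_i = 60 + 51 + 19 = 130.

Step 2 — fraction explained by component i = λ_i / Σ λ:
  PC1: 60/130 = 0.4615
  PC2: 51/130 = 0.3923
  PC3: 19/130 = 0.1462

Step 3 — cumulative fraction after k components = (λ_1 + ... + λ_k) / Σ λ:
  k = 1: 60/130 = 0.4615
  k = 2: (60 + 51)/130 = 111/130 = 0.8538
  k = 3: (60 + 51 + 19)/130 = 130/130 = 1

Summary (fraction, with percent):

explained: PC1 0.4615 (46.15%), PC2 0.3923 (39.23%), PC3 0.1462 (14.62%);  cumulative: 0.4615, 0.8538, 1


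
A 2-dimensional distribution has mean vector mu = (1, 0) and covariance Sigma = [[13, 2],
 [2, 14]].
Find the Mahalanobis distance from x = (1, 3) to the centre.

Step 1 — centre the observation: (x - mu) = (0, 3).

Step 2 — invert Sigma. det(Sigma) = 13·14 - (2)² = 178.
  Sigma^{-1} = (1/det) · [[d, -b], [-b, a]] = [[0.0787, -0.0112],
 [-0.0112, 0.073]].

Step 3 — form the quadratic (x - mu)^T · Sigma^{-1} · (x - mu):
  Sigma^{-1} · (x - mu) = (-0.0337, 0.2191).
  (x - mu)^T · [Sigma^{-1} · (x - mu)] = (0)·(-0.0337) + (3)·(0.2191) = 0.6573.

Step 4 — take square root: d = √(0.6573) ≈ 0.8107.

d(x, mu) = √(0.6573) ≈ 0.8107


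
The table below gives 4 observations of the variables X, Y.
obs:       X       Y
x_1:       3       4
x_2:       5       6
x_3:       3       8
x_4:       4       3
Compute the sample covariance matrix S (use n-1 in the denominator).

Step 1 — column means:
  mean(X) = (3 + 5 + 3 + 4) / 4 = 15/4 = 3.75
  mean(Y) = (4 + 6 + 8 + 3) / 4 = 21/4 = 5.25

Step 2 — sample covariance S[i,j] = (1/(n-1)) · Σ_k (x_{k,i} - mean_i) · (x_{k,j} - mean_j), with n-1 = 3.
  S[X,X] = ((-0.75)·(-0.75) + (1.25)·(1.25) + (-0.75)·(-0.75) + (0.25)·(0.25)) / 3 = 2.75/3 = 0.9167
  S[X,Y] = ((-0.75)·(-1.25) + (1.25)·(0.75) + (-0.75)·(2.75) + (0.25)·(-2.25)) / 3 = -0.75/3 = -0.25
  S[Y,Y] = ((-1.25)·(-1.25) + (0.75)·(0.75) + (2.75)·(2.75) + (-2.25)·(-2.25)) / 3 = 14.75/3 = 4.9167

S is symmetric (S[j,i] = S[i,j]). Assembling:

S = [[0.9167, -0.25],
 [-0.25, 4.9167]]


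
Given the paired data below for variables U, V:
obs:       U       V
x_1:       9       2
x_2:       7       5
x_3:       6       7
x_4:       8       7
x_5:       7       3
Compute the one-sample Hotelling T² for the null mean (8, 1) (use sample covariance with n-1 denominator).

Step 1 — sample mean vector:
  mean(U) = (9 + 7 + 6 + 8 + 7) / 5 = 37/5 = 7.4
  mean(V) = (2 + 5 + 7 + 7 + 3) / 5 = 24/5 = 4.8
  x̄ = (7.4, 4.8),  deviation x̄ - mu_0 = (7.4, 4.8) - (8, 1) = (-0.6, 3.8).

Step 2 — sample covariance matrix, S[i,j] = (1/(n-1)) · Σ_k (x_{k,i} - mean_i) · (x_{k,j} - mean_j), divisor n-1 = 4:
  S[U,U] = ((1.6)·(1.6) + (-0.4)·(-0.4) + (-1.4)·(-1.4) + (0.6)·(0.6) + (-0.4)·(-0.4)) / 4 = 5.2/4 = 1.3
  S[U,V] = ((1.6)·(-2.8) + (-0.4)·(0.2) + (-1.4)·(2.2) + (0.6)·(2.2) + (-0.4)·(-1.8)) / 4 = -5.6/4 = -1.4
  S[V,V] = ((-2.8)·(-2.8) + (0.2)·(0.2) + (2.2)·(2.2) + (2.2)·(2.2) + (-1.8)·(-1.8)) / 4 = 20.8/4 = 5.2
  S = [[1.3, -1.4],
 [-1.4, 5.2]].

Step 3 — invert S. det(S) = 1.3·5.2 - (-1.4)² = 4.8.
  S^{-1} = (1/det) · [[d, -b], [-b, a]] = [[1.0833, 0.2917],
 [0.2917, 0.2708]].

Step 4 — quadratic form (x̄ - mu_0)^T · S^{-1} · (x̄ - mu_0):
  S^{-1} · (x̄ - mu_0) = (0.4583, 0.8542),
  (x̄ - mu_0)^T · [...] = (-0.6)·(0.4583) + (3.8)·(0.8542) = 2.9708.

Step 5 — scale by n: T² = 5 · 2.9708 = 14.8542.

T² ≈ 14.8542


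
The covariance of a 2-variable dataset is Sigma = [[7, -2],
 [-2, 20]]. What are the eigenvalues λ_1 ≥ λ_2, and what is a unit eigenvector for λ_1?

Step 1 — characteristic polynomial of 2×2 Sigma:
  det(Sigma - λI) = λ² - trace · λ + det = 0.
  trace = 7 + 20 = 27, det = 7·20 - (-2)² = 136.
Step 2 — discriminant:
  Δ = trace² - 4·det = 729 - 544 = 185.
Step 3 — eigenvalues:
  λ = (trace ± √Δ)/2 = (27 ± 13.6015)/2,
  λ_1 = 20.3007,  λ_2 = 6.6993.

Step 4 — unit eigenvector for λ_1: solve (Sigma - λ_1 I)v = 0. First row:
  (7 - 20.3007)·v_x + (-2)·v_y = 0, i.e. (-13.3007)·v_x + (-2)·v_y = 0,
  so v ∝ (b, λ_1 - a) = (-2, 13.3007); multiply by -1 so the first entry is positive: u = (2, -13.3007).
  ||u|| = √((2)² + (-13.3007)²) = √(180.9096) ≈ 13.4503,
  v_1 = u/||u|| ≈ (0.1487, -0.9889) (||v_1|| = 1).

λ_1 = 20.3007,  λ_2 = 6.6993;  v_1 ≈ (0.1487, -0.9889)


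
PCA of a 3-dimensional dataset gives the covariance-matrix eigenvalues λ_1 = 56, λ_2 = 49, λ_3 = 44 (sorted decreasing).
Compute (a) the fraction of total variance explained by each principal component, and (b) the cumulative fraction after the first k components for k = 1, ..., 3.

Step 1 — total variance = trace(Sigma) = Σ λ_i = 56 + 49 + 44 = 149.

Step 2 — fraction explained by component i = λ_i / Σ λ:
  PC1: 56/149 = 0.3758
  PC2: 49/149 = 0.3289
  PC3: 44/149 = 0.2953

Step 3 — cumulative fraction after k components = (λ_1 + ... + λ_k) / Σ λ:
  k = 1: 56/149 = 0.3758
  k = 2: (56 + 49)/149 = 105/149 = 0.7047
  k = 3: (56 + 49 + 44)/149 = 149/149 = 1

Summary (fraction, with percent):

explained: PC1 0.3758 (37.58%), PC2 0.3289 (32.89%), PC3 0.2953 (29.53%);  cumulative: 0.3758, 0.7047, 1


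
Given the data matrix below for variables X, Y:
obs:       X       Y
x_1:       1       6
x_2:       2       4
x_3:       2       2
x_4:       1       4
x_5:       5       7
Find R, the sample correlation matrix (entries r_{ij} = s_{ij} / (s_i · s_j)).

Step 1 — column means:
  mean(X) = (1 + 2 + 2 + 1 + 5) / 5 = 11/5 = 2.2
  mean(Y) = (6 + 4 + 2 + 4 + 7) / 5 = 23/5 = 4.6

Step 2 — sample variances and covariances s[i,j] = (1/(n-1)) · Σ_k (x_{k,i} - mean_i) · (x_{k,j} - mean_j), with n-1 = 4:
  s[X,X] = ((-1.2)·(-1.2) + (-0.2)·(-0.2) + (-0.2)·(-0.2) + (-1.2)·(-1.2) + (2.8)·(2.8)) / 4 = 10.8/4 = 2.7
  s[X,Y] = ((-1.2)·(1.4) + (-0.2)·(-0.6) + (-0.2)·(-2.6) + (-1.2)·(-0.6) + (2.8)·(2.4)) / 4 = 6.4/4 = 1.6
  s[Y,Y] = ((1.4)·(1.4) + (-0.6)·(-0.6) + (-2.6)·(-2.6) + (-0.6)·(-0.6) + (2.4)·(2.4)) / 4 = 15.2/4 = 3.8
  Sample standard deviations s_i = √(s[i,i]):
  s(X) = √(2.7) = 1.6432
  s(Y) = √(3.8) = 1.9494

Step 3 — r_{ij} = s_{ij} / (s_i · s_j):
  r[X,X] = 1 (diagonal).
  r[X,Y] = 1.6 / (1.6432 · 1.9494) = 1.6 / 3.2031 = 0.4995
  r[Y,Y] = 1 (diagonal).

R is symmetric with unit diagonal. Assembling:

R = [[1, 0.4995],
 [0.4995, 1]]


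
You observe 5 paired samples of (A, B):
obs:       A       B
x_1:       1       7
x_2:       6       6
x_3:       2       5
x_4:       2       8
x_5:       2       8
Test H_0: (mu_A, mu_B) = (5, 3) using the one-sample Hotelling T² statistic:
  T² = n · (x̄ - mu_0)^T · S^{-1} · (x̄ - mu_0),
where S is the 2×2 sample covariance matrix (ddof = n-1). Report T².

Step 1 — sample mean vector:
  mean(A) = (1 + 6 + 2 + 2 + 2) / 5 = 13/5 = 2.6
  mean(B) = (7 + 6 + 5 + 8 + 8) / 5 = 34/5 = 6.8
  x̄ = (2.6, 6.8),  deviation x̄ - mu_0 = (2.6, 6.8) - (5, 3) = (-2.4, 3.8).

Step 2 — sample covariance matrix, S[i,j] = (1/(n-1)) · Σ_k (x_{k,i} - mean_i) · (x_{k,j} - mean_j), divisor n-1 = 4:
  S[A,A] = ((-1.6)·(-1.6) + (3.4)·(3.4) + (-0.6)·(-0.6) + (-0.6)·(-0.6) + (-0.6)·(-0.6)) / 4 = 15.2/4 = 3.8
  S[A,B] = ((-1.6)·(0.2) + (3.4)·(-0.8) + (-0.6)·(-1.8) + (-0.6)·(1.2) + (-0.6)·(1.2)) / 4 = -3.4/4 = -0.85
  S[B,B] = ((0.2)·(0.2) + (-0.8)·(-0.8) + (-1.8)·(-1.8) + (1.2)·(1.2) + (1.2)·(1.2)) / 4 = 6.8/4 = 1.7
  S = [[3.8, -0.85],
 [-0.85, 1.7]].

Step 3 — invert S. det(S) = 3.8·1.7 - (-0.85)² = 5.7375.
  S^{-1} = (1/det) · [[d, -b], [-b, a]] = [[0.2963, 0.1481],
 [0.1481, 0.6623]].

Step 4 — quadratic form (x̄ - mu_0)^T · S^{-1} · (x̄ - mu_0):
  S^{-1} · (x̄ - mu_0) = (-0.1481, 2.1612),
  (x̄ - mu_0)^T · [...] = (-2.4)·(-0.1481) + (3.8)·(2.1612) = 8.5682.

Step 5 — scale by n: T² = 5 · 8.5682 = 42.841.

T² ≈ 42.841


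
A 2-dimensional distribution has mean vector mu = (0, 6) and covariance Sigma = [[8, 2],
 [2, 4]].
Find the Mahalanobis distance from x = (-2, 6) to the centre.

Step 1 — centre the observation: (x - mu) = (-2, 0).

Step 2 — invert Sigma. det(Sigma) = 8·4 - (2)² = 28.
  Sigma^{-1} = (1/det) · [[d, -b], [-b, a]] = [[0.1429, -0.0714],
 [-0.0714, 0.2857]].

Step 3 — form the quadratic (x - mu)^T · Sigma^{-1} · (x - mu):
  Sigma^{-1} · (x - mu) = (-0.2857, 0.1429).
  (x - mu)^T · [Sigma^{-1} · (x - mu)] = (-2)·(-0.2857) + (0)·(0.1429) = 0.5714.

Step 4 — take square root: d = √(0.5714) ≈ 0.7559.

d(x, mu) = √(0.5714) ≈ 0.7559


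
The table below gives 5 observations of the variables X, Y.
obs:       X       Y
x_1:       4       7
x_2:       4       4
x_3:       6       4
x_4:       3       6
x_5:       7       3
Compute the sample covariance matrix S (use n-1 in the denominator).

Step 1 — column means:
  mean(X) = (4 + 4 + 6 + 3 + 7) / 5 = 24/5 = 4.8
  mean(Y) = (7 + 4 + 4 + 6 + 3) / 5 = 24/5 = 4.8

Step 2 — sample covariance S[i,j] = (1/(n-1)) · Σ_k (x_{k,i} - mean_i) · (x_{k,j} - mean_j), with n-1 = 4.
  S[X,X] = ((-0.8)·(-0.8) + (-0.8)·(-0.8) + (1.2)·(1.2) + (-1.8)·(-1.8) + (2.2)·(2.2)) / 4 = 10.8/4 = 2.7
  S[X,Y] = ((-0.8)·(2.2) + (-0.8)·(-0.8) + (1.2)·(-0.8) + (-1.8)·(1.2) + (2.2)·(-1.8)) / 4 = -8.2/4 = -2.05
  S[Y,Y] = ((2.2)·(2.2) + (-0.8)·(-0.8) + (-0.8)·(-0.8) + (1.2)·(1.2) + (-1.8)·(-1.8)) / 4 = 10.8/4 = 2.7

S is symmetric (S[j,i] = S[i,j]). Assembling:

S = [[2.7, -2.05],
 [-2.05, 2.7]]


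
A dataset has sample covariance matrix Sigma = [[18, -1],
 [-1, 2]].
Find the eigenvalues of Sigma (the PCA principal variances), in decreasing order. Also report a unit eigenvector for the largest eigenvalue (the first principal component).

Step 1 — characteristic polynomial of 2×2 Sigma:
  det(Sigma - λI) = λ² - trace · λ + det = 0.
  trace = 18 + 2 = 20, det = 18·2 - (-1)² = 35.
Step 2 — discriminant:
  Δ = trace² - 4·det = 400 - 140 = 260.
Step 3 — eigenvalues:
  λ = (trace ± √Δ)/2 = (20 ± 16.1245)/2,
  λ_1 = 18.0623,  λ_2 = 1.9377.

Step 4 — unit eigenvector for λ_1: solve (Sigma - λ_1 I)v = 0. First row:
  (18 - 18.0623)·v_x + (-1)·v_y = 0, i.e. (-0.0623)·v_x + (-1)·v_y = 0,
  so v ∝ (b, λ_1 - a) = (-1, 0.0623); multiply by -1 so the first entry is positive: u = (1, -0.0623).
  ||u|| = √((1)² + (-0.0623)²) = √(1.0039) ≈ 1.0019,
  v_1 = u/||u|| ≈ (0.9981, -0.0621) (||v_1|| = 1).

λ_1 = 18.0623,  λ_2 = 1.9377;  v_1 ≈ (0.9981, -0.0621)


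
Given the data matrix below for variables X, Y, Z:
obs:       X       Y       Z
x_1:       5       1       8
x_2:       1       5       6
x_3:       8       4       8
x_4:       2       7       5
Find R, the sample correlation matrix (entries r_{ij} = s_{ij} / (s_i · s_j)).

Step 1 — column means:
  mean(X) = (5 + 1 + 8 + 2) / 4 = 16/4 = 4
  mean(Y) = (1 + 5 + 4 + 7) / 4 = 17/4 = 4.25
  mean(Z) = (8 + 6 + 8 + 5) / 4 = 27/4 = 6.75

Step 2 — sample variances and covariances s[i,j] = (1/(n-1)) · Σ_k (x_{k,i} - mean_i) · (x_{k,j} - mean_j), with n-1 = 3:
  s[X,X] = ((1)·(1) + (-3)·(-3) + (4)·(4) + (-2)·(-2)) / 3 = 30/3 = 10
  s[X,Y] = ((1)·(-3.25) + (-3)·(0.75) + (4)·(-0.25) + (-2)·(2.75)) / 3 = -12/3 = -4
  s[X,Z] = ((1)·(1.25) + (-3)·(-0.75) + (4)·(1.25) + (-2)·(-1.75)) / 3 = 12/3 = 4
  s[Y,Y] = ((-3.25)·(-3.25) + (0.75)·(0.75) + (-0.25)·(-0.25) + (2.75)·(2.75)) / 3 = 18.75/3 = 6.25
  s[Y,Z] = ((-3.25)·(1.25) + (0.75)·(-0.75) + (-0.25)·(1.25) + (2.75)·(-1.75)) / 3 = -9.75/3 = -3.25
  s[Z,Z] = ((1.25)·(1.25) + (-0.75)·(-0.75) + (1.25)·(1.25) + (-1.75)·(-1.75)) / 3 = 6.75/3 = 2.25
  Sample standard deviations s_i = √(s[i,i]):
  s(X) = √(10) = 3.1623
  s(Y) = √(6.25) = 2.5
  s(Z) = √(2.25) = 1.5

Step 3 — r_{ij} = s_{ij} / (s_i · s_j):
  r[X,X] = 1 (diagonal).
  r[X,Y] = -4 / (3.1623 · 2.5) = -4 / 7.9057 = -0.506
  r[X,Z] = 4 / (3.1623 · 1.5) = 4 / 4.7434 = 0.8433
  r[Y,Y] = 1 (diagonal).
  r[Y,Z] = -3.25 / (2.5 · 1.5) = -3.25 / 3.75 = -0.8667
  r[Z,Z] = 1 (diagonal).

R is symmetric with unit diagonal. Assembling:

R = [[1, -0.506, 0.8433],
 [-0.506, 1, -0.8667],
 [0.8433, -0.8667, 1]]


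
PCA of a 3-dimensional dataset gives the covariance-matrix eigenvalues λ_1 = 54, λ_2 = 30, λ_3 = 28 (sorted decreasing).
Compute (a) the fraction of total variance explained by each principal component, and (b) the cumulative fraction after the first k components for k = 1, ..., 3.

Step 1 — total variance = trace(Sigma) = Σ λ_i = 54 + 30 + 28 = 112.

Step 2 — fraction explained by component i = λ_i / Σ λ:
  PC1: 54/112 = 0.4821
  PC2: 30/112 = 0.2679
  PC3: 28/112 = 0.25

Step 3 — cumulative fraction after k components = (λ_1 + ... + λ_k) / Σ λ:
  k = 1: 54/112 = 0.4821
  k = 2: (54 + 30)/112 = 84/112 = 0.75
  k = 3: (54 + 30 + 28)/112 = 112/112 = 1

Summary (fraction, with percent):

explained: PC1 0.4821 (48.21%), PC2 0.2679 (26.79%), PC3 0.25 (25%);  cumulative: 0.4821, 0.75, 1


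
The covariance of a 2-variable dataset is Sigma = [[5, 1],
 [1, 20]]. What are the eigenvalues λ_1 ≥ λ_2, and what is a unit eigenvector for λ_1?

Step 1 — characteristic polynomial of 2×2 Sigma:
  det(Sigma - λI) = λ² - trace · λ + det = 0.
  trace = 5 + 20 = 25, det = 5·20 - (1)² = 99.
Step 2 — discriminant:
  Δ = trace² - 4·det = 625 - 396 = 229.
Step 3 — eigenvalues:
  λ = (trace ± √Δ)/2 = (25 ± 15.1327)/2,
  λ_1 = 20.0664,  λ_2 = 4.9336.

Step 4 — unit eigenvector for λ_1: solve (Sigma - λ_1 I)v = 0. First row:
  (5 - 20.0664)·v_x + (1)·v_y = 0, i.e. (-15.0664)·v_x + (1)·v_y = 0,
  so v ∝ (b, λ_1 - a) = (1, 15.0664) = u.
  ||u|| = √((1)² + (15.0664)²) = √(227.9956) ≈ 15.0995,
  v_1 = u/||u|| ≈ (0.0662, 0.9978) (||v_1|| = 1).

λ_1 = 20.0664,  λ_2 = 4.9336;  v_1 ≈ (0.0662, 0.9978)


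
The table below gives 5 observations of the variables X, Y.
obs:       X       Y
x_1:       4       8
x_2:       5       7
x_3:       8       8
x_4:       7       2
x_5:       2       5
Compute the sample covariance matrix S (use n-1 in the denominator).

Step 1 — column means:
  mean(X) = (4 + 5 + 8 + 7 + 2) / 5 = 26/5 = 5.2
  mean(Y) = (8 + 7 + 8 + 2 + 5) / 5 = 30/5 = 6

Step 2 — sample covariance S[i,j] = (1/(n-1)) · Σ_k (x_{k,i} - mean_i) · (x_{k,j} - mean_j), with n-1 = 4.
  S[X,X] = ((-1.2)·(-1.2) + (-0.2)·(-0.2) + (2.8)·(2.8) + (1.8)·(1.8) + (-3.2)·(-3.2)) / 4 = 22.8/4 = 5.7
  S[X,Y] = ((-1.2)·(2) + (-0.2)·(1) + (2.8)·(2) + (1.8)·(-4) + (-3.2)·(-1)) / 4 = -1/4 = -0.25
  S[Y,Y] = ((2)·(2) + (1)·(1) + (2)·(2) + (-4)·(-4) + (-1)·(-1)) / 4 = 26/4 = 6.5

S is symmetric (S[j,i] = S[i,j]). Assembling:

S = [[5.7, -0.25],
 [-0.25, 6.5]]
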